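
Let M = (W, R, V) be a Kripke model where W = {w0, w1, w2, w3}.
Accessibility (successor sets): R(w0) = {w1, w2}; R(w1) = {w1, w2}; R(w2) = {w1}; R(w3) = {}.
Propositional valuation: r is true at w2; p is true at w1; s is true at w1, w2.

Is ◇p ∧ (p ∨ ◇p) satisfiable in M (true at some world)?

Yes

Let φ = ◇p ∧ (p ∨ ◇p). Evaluate φ at each world:
  w0 (successors {w1, w2}): φ is true.
  w1 (successors {w1, w2}): φ is true.
  w2 (successors {w1}): φ is true.
  w3 (successors ∅): φ is false.
Detail at w0 (witness):
  At w0: ◇p is true, p ∨ ◇p is true, so ◇p ∧ (p ∨ ◇p) is true.
    At w0: ◇p requires p at some successor in {w1, w2}.
      p holds at w1, so ◇p is true at w0.
    At w0: p is false, ◇p is true, so p ∨ ◇p is true.
      At w0: ◇p requires p at some successor in {w1, w2}.
        p holds at w1, so ◇p is true at w0.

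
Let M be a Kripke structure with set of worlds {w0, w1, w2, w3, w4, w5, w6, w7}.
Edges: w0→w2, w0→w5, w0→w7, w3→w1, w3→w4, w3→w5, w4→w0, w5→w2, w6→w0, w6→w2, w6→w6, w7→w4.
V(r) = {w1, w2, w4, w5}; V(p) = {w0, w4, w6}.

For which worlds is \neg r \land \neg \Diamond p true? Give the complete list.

Let φ = \neg r \land \neg \Diamond p. Evaluate φ at each world:
  w0 (successors {w2, w5, w7}): φ is true.
  w1 (successors ∅): φ is false.
  w2 (successors ∅): φ is false.
  w3 (successors {w1, w4, w5}): φ is false.
  w4 (successors {w0}): φ is false.
  w5 (successors {w2}): φ is false.
  w6 (successors {w0, w2, w6}): φ is false.
  w7 (successors {w4}): φ is false.
For instance, at w0:
  At w0: \neg r is true, \neg \Diamond p is true, so \neg r \land \neg \Diamond p is true.
    At w0: \Diamond p is false, so \neg \Diamond p is true.
      At w0: \Diamond p requires p at some successor in {w2, w5, w7}.
        At w2: p is false.
        At w5: p is false.
        At w7: p is false.
      So \Diamond p is false at w0.
Satisfying worlds: {w0}

w0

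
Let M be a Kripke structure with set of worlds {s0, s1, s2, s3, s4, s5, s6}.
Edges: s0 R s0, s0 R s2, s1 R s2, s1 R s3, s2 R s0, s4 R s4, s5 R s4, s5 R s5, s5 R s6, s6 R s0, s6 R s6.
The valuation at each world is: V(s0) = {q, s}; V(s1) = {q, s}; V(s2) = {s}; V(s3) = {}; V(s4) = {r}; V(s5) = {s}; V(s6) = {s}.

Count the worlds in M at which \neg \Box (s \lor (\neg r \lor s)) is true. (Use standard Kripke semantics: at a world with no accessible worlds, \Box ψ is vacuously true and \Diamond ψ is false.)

Let φ = \neg \Box (s \lor (\neg r \lor s)). Evaluate φ at each world:
  s0 (successors {s0, s2}): φ is false.
  s1 (successors {s2, s3}): φ is false.
  s2 (successors {s0}): φ is false.
  s3 (successors ∅): φ is false.
  s4 (successors {s4}): φ is true.
  s5 (successors {s4, s5, s6}): φ is true.
  s6 (successors {s0, s6}): φ is false.
For instance, at s4:
  At s4: \Box (s \lor (\neg r \lor s)) is false, so \neg \Box (s \lor (\neg r \lor s)) is true.
    At s4: \Box (s \lor (\neg r \lor s)) requires s \lor (\neg r \lor s) at every successor {s4}.
      s \lor (\neg r \lor s) fails at s4, so \Box (s \lor (\neg r \lor s)) is false at s4.
Satisfying worlds: {s4, s5}

2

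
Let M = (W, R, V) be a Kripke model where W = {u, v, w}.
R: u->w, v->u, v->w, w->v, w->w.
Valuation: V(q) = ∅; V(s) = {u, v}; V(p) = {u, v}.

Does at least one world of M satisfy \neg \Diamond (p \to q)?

Recall that \Diamond ψ holds at a world iff ψ holds at some accessible world.
Let φ = \neg \Diamond (p \to q). Evaluate φ at each world:
  u (successors {w}): φ is false.
  v (successors {u, w}): φ is false.
  w (successors {v, w}): φ is false.
For instance, at u:
  At u: \Diamond (p \to q) is true, so \neg \Diamond (p \to q) is false.
    At u: \Diamond (p \to q) requires p \to q at some successor in {w}.
      p \to q holds at w, so \Diamond (p \to q) is true at u.

No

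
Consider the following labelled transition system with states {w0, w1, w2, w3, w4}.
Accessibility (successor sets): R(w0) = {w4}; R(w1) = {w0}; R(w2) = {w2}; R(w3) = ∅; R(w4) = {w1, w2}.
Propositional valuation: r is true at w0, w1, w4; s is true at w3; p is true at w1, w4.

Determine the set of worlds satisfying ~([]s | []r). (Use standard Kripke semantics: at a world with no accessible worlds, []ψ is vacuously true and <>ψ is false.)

w2, w4

Let φ = ~([]s | []r). Evaluate φ at each world:
  w0 (successors {w4}): φ is false.
  w1 (successors {w0}): φ is false.
  w2 (successors {w2}): φ is true.
  w3 (successors ∅): φ is false.
  w4 (successors {w1, w2}): φ is true.
For instance, at w0:
  At w0: []s | []r is true, so ~([]s | []r) is false.
    At w0: []s is false, []r is true, so []s | []r is true.
      At w0: []s requires s at every successor {w4}.
        s fails at w4, so []s is false at w0.
      At w0: []r requires r at every successor {w4}.
        At w4: r is true.
      So []r is true at w0.
Satisfying worlds: {w2, w4}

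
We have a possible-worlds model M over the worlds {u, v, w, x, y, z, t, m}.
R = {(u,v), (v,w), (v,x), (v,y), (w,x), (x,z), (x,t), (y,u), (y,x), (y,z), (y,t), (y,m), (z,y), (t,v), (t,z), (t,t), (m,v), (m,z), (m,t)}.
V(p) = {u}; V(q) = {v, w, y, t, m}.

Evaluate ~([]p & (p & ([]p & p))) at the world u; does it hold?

Yes

At u: []p & (p & ([]p & p)) is false, so ~([]p & (p & ([]p & p))) is true.
  At u: []p is false, p & ([]p & p) is false, so []p & (p & ([]p & p)) is false.
    At u: []p requires p at every successor {v}.
      p fails at v, so []p is false at u.
    At u: p is true, []p & p is false, so p & ([]p & p) is false.
      At u: []p is false, p is true, so []p & p is false.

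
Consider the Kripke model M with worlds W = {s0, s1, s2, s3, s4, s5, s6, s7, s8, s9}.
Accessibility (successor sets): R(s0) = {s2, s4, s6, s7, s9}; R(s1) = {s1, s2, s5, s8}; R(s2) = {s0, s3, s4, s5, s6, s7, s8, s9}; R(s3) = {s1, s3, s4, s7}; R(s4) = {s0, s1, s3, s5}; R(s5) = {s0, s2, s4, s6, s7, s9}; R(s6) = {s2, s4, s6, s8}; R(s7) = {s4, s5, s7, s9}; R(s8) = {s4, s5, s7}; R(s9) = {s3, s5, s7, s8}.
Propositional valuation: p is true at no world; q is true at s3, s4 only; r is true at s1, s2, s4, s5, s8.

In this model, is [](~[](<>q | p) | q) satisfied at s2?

Recall that []ψ holds at a world iff ψ holds at every accessible world, and <>ψ holds iff ψ holds at some accessible world.
At s2: [](~[](<>q | p) | q) requires ~[](<>q | p) | q at every successor {s0, s3, s4, s5, s6, s7, s8, s9}.
  ~[](<>q | p) | q fails at s0, so [](~[](<>q | p) | q) is false at s2.
    At s0: ~[](<>q | p) is false, q is false, so ~[](<>q | p) | q is false.
      At s0: [](<>q | p) is true, so ~[](<>q | p) is false.

No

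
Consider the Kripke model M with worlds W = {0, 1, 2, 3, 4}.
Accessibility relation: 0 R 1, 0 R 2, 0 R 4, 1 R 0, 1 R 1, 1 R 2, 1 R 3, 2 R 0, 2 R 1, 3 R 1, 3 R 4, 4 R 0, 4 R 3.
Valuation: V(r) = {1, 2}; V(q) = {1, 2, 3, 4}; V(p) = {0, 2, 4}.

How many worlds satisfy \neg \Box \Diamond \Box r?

5

Let φ = \neg \Box \Diamond \Box r. Evaluate φ at each world:
  0 (successors {1, 2, 4}): φ is true.
  1 (successors {0, 1, 2, 3}): φ is true.
  2 (successors {0, 1}): φ is true.
  3 (successors {1, 4}): φ is true.
  4 (successors {0, 3}): φ is true.
For instance, at 4:
  At 4: \Box \Diamond \Box r is false, so \neg \Box \Diamond \Box r is true.
    At 4: \Box \Diamond \Box r requires \Diamond \Box r at every successor {0, 3}.
      \Diamond \Box r fails at 0, so \Box \Diamond \Box r is false at 4.
Satisfying worlds: {0, 1, 2, 3, 4}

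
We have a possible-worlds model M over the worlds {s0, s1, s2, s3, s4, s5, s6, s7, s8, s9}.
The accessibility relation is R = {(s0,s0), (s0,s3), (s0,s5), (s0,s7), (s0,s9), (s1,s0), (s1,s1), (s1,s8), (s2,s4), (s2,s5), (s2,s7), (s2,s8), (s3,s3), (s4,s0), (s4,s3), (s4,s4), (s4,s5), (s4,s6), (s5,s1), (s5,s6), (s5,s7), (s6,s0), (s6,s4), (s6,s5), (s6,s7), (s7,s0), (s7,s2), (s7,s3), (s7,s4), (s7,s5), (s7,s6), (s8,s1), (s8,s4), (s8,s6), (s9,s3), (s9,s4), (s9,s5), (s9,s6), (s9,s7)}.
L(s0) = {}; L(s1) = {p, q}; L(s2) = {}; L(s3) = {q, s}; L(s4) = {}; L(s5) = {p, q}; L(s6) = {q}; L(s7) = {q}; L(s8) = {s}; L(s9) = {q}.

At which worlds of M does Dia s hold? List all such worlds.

Let φ = Dia s. Evaluate φ at each world:
  s0 (successors {s0, s3, s5, s7, s9}): φ is true.
  s1 (successors {s0, s1, s8}): φ is true.
  s2 (successors {s4, s5, s7, s8}): φ is true.
  s3 (successors {s3}): φ is true.
  s4 (successors {s0, s3, s4, s5, s6}): φ is true.
  s5 (successors {s1, s6, s7}): φ is false.
  s6 (successors {s0, s4, s5, s7}): φ is false.
  s7 (successors {s0, s2, s3, s4, s5, s6}): φ is true.
  s8 (successors {s1, s4, s6}): φ is false.
  s9 (successors {s3, s4, s5, s6, s7}): φ is true.
For instance, at s3:
  At s3: Dia s requires s at some successor in {s3}.
    s holds at s3, so Dia s is true at s3.
Satisfying worlds: {s0, s1, s2, s3, s4, s7, s9}

s0, s1, s2, s3, s4, s7, s9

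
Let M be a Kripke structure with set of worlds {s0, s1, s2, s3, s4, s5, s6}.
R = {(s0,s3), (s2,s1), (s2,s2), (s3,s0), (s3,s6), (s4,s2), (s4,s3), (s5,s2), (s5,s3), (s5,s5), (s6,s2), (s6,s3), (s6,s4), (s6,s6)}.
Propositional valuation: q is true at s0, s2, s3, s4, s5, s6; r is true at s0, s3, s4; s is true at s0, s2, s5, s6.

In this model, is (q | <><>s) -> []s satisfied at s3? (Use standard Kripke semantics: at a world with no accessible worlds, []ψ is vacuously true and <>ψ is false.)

Yes

At s3: q | <><>s is true, []s is true, so (q | <><>s) -> []s is true.
  At s3: q is true, <><>s is true, so q | <><>s is true.
    At s3: <><>s requires <>s at some successor in {s0, s6}.
      <>s holds at s6, so <><>s is true at s3.
  At s3: []s requires s at every successor {s0, s6}.
    At s0: s is true.
    At s6: s is true.
  So []s is true at s3.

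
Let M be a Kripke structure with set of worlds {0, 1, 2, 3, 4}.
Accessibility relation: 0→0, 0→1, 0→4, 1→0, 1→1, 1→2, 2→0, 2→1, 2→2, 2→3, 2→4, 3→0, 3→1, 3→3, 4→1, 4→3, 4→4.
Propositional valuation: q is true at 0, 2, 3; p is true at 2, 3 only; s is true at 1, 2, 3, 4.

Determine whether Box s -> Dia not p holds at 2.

Yes

Recall that Box ψ holds at a world iff ψ holds at every accessible world, and Dia ψ holds iff ψ holds at some accessible world.
At 2: Box s is false, Dia not p is true, so Box s -> Dia not p is true.
  At 2: Box s requires s at every successor {0, 1, 2, 3, 4}.
    s fails at 0, so Box s is false at 2.
  At 2: Dia not p requires not p at some successor in {0, 1, 2, 3, 4}.
    not p holds at 0, so Dia not p is true at 2.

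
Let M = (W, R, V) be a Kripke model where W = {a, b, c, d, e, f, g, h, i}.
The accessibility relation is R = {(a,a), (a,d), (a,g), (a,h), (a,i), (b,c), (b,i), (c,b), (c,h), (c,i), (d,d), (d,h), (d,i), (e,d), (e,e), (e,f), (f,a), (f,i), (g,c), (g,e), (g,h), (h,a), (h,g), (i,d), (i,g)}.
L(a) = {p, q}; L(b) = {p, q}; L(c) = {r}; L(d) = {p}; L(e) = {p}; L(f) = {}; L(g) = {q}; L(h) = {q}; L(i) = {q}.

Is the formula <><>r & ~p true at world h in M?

Yes

At h: <><>r is true, ~p is true, so <><>r & ~p is true.
  At h: <><>r requires <>r at some successor in {a, g}.
    <>r holds at g, so <><>r is true at h.
      At g: <>r requires r at some successor in {c, e, h}.
        r holds at c, so <>r is true at g.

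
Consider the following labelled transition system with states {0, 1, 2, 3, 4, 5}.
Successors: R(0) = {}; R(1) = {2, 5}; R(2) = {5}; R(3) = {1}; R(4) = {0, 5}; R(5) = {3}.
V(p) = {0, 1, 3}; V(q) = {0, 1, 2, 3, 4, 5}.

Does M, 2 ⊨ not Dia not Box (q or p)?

Yes

At 2: Dia not Box (q or p) is false, so not Dia not Box (q or p) is true.
  At 2: Dia not Box (q or p) requires not Box (q or p) at some successor in {5}.
    At 5: not Box (q or p) is false.
  So Dia not Box (q or p) is false at 2.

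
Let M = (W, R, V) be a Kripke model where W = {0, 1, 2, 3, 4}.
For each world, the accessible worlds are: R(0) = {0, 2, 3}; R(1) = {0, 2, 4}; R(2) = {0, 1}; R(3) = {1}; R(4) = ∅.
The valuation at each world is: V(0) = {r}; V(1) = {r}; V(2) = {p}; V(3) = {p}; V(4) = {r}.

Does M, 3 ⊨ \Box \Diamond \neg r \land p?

At 3: \Box \Diamond \neg r is true, p is true, so \Box \Diamond \neg r \land p is true.
  At 3: \Box \Diamond \neg r requires \Diamond \neg r at every successor {1}.
      At 1: \Diamond \neg r requires \neg r at some successor in {0, 2, 4}.
        \neg r holds at 2, so \Diamond \neg r is true at 1.
  So \Box \Diamond \neg r is true at 3.

Yes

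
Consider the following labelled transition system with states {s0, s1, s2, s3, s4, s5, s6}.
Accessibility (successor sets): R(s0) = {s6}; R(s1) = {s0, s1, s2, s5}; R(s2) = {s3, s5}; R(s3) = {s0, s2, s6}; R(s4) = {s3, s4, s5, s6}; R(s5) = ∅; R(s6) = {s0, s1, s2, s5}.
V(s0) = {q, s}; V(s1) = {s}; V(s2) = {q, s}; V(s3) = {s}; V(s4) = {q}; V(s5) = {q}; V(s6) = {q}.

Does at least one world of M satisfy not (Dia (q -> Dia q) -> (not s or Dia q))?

No

Let φ = not (Dia (q -> Dia q) -> (not s or Dia q)). Evaluate φ at each world:
  s0 (successors {s6}): φ is false.
  s1 (successors {s0, s1, s2, s5}): φ is false.
  s2 (successors {s3, s5}): φ is false.
  s3 (successors {s0, s2, s6}): φ is false.
  s4 (successors {s3, s4, s5, s6}): φ is false.
  s5 (successors ∅): φ is false.
  s6 (successors {s0, s1, s2, s5}): φ is false.
For instance, at s0:
  At s0: Dia (q -> Dia q) -> (not s or Dia q) is true, so not (Dia (q -> Dia q) -> (not s or Dia q)) is false.
    At s0: Dia (q -> Dia q) is true, not s or Dia q is true, so Dia (q -> Dia q) -> (not s or Dia q) is true.
      At s0: Dia (q -> Dia q) requires q -> Dia q at some successor in {s6}.
        q -> Dia q holds at s6, so Dia (q -> Dia q) is true at s0.
      At s0: not s is false, Dia q is true, so not s or Dia q is true.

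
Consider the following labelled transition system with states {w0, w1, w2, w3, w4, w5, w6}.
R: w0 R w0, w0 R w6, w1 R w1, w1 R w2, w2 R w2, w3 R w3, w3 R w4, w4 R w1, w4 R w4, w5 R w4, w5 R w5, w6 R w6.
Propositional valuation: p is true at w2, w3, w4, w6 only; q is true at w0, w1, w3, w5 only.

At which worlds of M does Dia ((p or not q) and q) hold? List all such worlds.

w3

Let φ = Dia ((p or not q) and q). Evaluate φ at each world:
  w0 (successors {w0, w6}): φ is false.
  w1 (successors {w1, w2}): φ is false.
  w2 (successors {w2}): φ is false.
  w3 (successors {w3, w4}): φ is true.
  w4 (successors {w1, w4}): φ is false.
  w5 (successors {w4, w5}): φ is false.
  w6 (successors {w6}): φ is false.
For instance, at w5:
  At w5: Dia ((p or not q) and q) requires (p or not q) and q at some successor in {w4, w5}.
    At w4: (p or not q) and q is false.
    At w5: (p or not q) and q is false.
  So Dia ((p or not q) and q) is false at w5.
Satisfying worlds: {w3}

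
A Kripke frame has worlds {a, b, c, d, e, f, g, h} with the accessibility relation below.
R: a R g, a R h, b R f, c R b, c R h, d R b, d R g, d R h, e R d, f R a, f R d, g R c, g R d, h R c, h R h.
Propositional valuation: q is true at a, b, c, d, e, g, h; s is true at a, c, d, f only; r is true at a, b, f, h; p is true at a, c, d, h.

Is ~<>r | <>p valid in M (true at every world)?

No

Recall that <>ψ holds at a world iff ψ holds at some accessible world.
Let φ = ~<>r | <>p. Evaluate φ at each world:
  a (successors {g, h}): φ is true.
  b (successors {f}): φ is false.
  c (successors {b, h}): φ is true.
  d (successors {b, g, h}): φ is true.
  e (successors {d}): φ is true.
  f (successors {a, d}): φ is true.
  g (successors {c, d}): φ is true.
  h (successors {c, h}): φ is true.
Detail at b (counterexample):
  At b: ~<>r is false, <>p is false, so ~<>r | <>p is false.
    At b: <>r is true, so ~<>r is false.
      At b: <>r requires r at some successor in {f}.
        r holds at f, so <>r is true at b.
    At b: <>p requires p at some successor in {f}.
      At f: p is false.
    So <>p is false at b.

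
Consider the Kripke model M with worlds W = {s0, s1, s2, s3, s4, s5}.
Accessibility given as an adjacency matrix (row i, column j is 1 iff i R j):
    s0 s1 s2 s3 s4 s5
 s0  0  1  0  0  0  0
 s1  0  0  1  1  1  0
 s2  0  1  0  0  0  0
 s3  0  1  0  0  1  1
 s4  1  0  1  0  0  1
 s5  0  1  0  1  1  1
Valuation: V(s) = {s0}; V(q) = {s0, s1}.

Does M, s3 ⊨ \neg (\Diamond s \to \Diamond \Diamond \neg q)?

Recall that \Diamond ψ holds at a world iff ψ holds at some accessible world.
At s3: \Diamond s \to \Diamond \Diamond \neg q is true, so \neg (\Diamond s \to \Diamond \Diamond \neg q) is false.
  At s3: \Diamond s is false, \Diamond \Diamond \neg q is true, so \Diamond s \to \Diamond \Diamond \neg q is true.
    At s3: \Diamond s requires s at some successor in {s1, s4, s5}.
      At s1: s is false.
      At s4: s is false.
      At s5: s is false.
    So \Diamond s is false at s3.
    At s3: \Diamond \Diamond \neg q requires \Diamond \neg q at some successor in {s1, s4, s5}.
      \Diamond \neg q holds at s1, so \Diamond \Diamond \neg q is true at s3.

No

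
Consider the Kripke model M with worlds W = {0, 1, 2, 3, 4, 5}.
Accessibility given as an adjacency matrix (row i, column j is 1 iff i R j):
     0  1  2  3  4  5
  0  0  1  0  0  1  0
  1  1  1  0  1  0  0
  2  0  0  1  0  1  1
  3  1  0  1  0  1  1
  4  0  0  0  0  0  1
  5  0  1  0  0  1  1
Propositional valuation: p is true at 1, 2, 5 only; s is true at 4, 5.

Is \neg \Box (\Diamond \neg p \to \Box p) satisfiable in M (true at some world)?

Yes

Let φ = \neg \Box (\Diamond \neg p \to \Box p). Evaluate φ at each world:
  0 (successors {1, 4}): φ is true.
  1 (successors {0, 1, 3}): φ is true.
  2 (successors {2, 4, 5}): φ is true.
  3 (successors {0, 2, 4, 5}): φ is true.
  4 (successors {5}): φ is true.
  5 (successors {1, 4, 5}): φ is true.
Detail at 0 (witness):
  At 0: \Box (\Diamond \neg p \to \Box p) is false, so \neg \Box (\Diamond \neg p \to \Box p) is true.
    At 0: \Box (\Diamond \neg p \to \Box p) requires \Diamond \neg p \to \Box p at every successor {1, 4}.
      \Diamond \neg p \to \Box p fails at 1, so \Box (\Diamond \neg p \to \Box p) is false at 0.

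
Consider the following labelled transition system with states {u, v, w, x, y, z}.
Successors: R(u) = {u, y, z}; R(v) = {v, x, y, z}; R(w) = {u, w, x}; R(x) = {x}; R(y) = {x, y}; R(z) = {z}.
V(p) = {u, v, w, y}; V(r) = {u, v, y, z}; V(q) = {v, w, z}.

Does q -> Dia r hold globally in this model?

Yes

Let φ = q -> Dia r. Evaluate φ at each world:
  u (successors {u, y, z}): φ is true.
  v (successors {v, x, y, z}): φ is true.
  w (successors {u, w, x}): φ is true.
  x (successors {x}): φ is true.
  y (successors {x, y}): φ is true.
  z (successors {z}): φ is true.
For instance, at x:
  At x: q is false, Dia r is false, so q -> Dia r is true.
    At x: Dia r requires r at some successor in {x}.
      At x: r is false.
    So Dia r is false at x.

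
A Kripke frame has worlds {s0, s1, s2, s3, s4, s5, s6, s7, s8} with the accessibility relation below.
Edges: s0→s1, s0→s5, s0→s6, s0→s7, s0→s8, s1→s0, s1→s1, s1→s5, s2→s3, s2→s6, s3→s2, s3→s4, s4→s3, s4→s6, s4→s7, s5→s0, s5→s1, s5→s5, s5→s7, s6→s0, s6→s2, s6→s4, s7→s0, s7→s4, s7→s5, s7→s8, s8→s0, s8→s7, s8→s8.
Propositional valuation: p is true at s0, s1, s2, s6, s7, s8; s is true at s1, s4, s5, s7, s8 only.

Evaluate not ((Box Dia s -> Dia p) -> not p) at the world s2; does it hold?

Yes

Recall that Box ψ holds at a world iff ψ holds at every accessible world, and Dia ψ holds iff ψ holds at some accessible world.
At s2: (Box Dia s -> Dia p) -> not p is false, so not ((Box Dia s -> Dia p) -> not p) is true.
  At s2: Box Dia s -> Dia p is true, not p is false, so (Box Dia s -> Dia p) -> not p is false.
    At s2: Box Dia s is true, Dia p is true, so Box Dia s -> Dia p is true.
      At s2: Box Dia s requires Dia s at every successor {s3, s6}.
        At s3: Dia s is true.
        At s6: Dia s is true.
      So Box Dia s is true at s2.
      At s2: Dia p requires p at some successor in {s3, s6}.
        p holds at s6, so Dia p is true at s2.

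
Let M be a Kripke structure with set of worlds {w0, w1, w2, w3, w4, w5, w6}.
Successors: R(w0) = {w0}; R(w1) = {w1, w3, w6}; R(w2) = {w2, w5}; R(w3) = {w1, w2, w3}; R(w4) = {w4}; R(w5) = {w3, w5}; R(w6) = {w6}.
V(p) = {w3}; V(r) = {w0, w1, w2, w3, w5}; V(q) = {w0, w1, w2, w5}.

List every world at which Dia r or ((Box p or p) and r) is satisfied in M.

Let φ = Dia r or ((Box p or p) and r). Evaluate φ at each world:
  w0 (successors {w0}): φ is true.
  w1 (successors {w1, w3, w6}): φ is true.
  w2 (successors {w2, w5}): φ is true.
  w3 (successors {w1, w2, w3}): φ is true.
  w4 (successors {w4}): φ is false.
  w5 (successors {w3, w5}): φ is true.
  w6 (successors {w6}): φ is false.
For instance, at w3:
  At w3: Dia r is true, (Box p or p) and r is true, so Dia r or ((Box p or p) and r) is true.
    At w3: Dia r requires r at some successor in {w1, w2, w3}.
      r holds at w1, so Dia r is true at w3.
    At w3: Box p or p is true, r is true, so (Box p or p) and r is true.
      At w3: Box p is false, p is true, so Box p or p is true.
Satisfying worlds: {w0, w1, w2, w3, w5}

w0, w1, w2, w3, w5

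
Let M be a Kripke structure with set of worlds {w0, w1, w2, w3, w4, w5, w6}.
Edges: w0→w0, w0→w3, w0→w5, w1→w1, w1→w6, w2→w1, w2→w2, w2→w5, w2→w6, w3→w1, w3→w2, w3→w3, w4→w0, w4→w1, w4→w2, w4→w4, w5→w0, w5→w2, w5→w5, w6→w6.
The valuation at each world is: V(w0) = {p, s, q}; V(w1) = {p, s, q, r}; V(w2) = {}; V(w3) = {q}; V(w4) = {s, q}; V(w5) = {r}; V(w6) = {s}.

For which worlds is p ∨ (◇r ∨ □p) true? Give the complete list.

w0, w1, w2, w3, w4, w5

Let φ = p ∨ (◇r ∨ □p). Evaluate φ at each world:
  w0 (successors {w0, w3, w5}): φ is true.
  w1 (successors {w1, w6}): φ is true.
  w2 (successors {w1, w2, w5, w6}): φ is true.
  w3 (successors {w1, w2, w3}): φ is true.
  w4 (successors {w0, w1, w2, w4}): φ is true.
  w5 (successors {w0, w2, w5}): φ is true.
  w6 (successors {w6}): φ is false.
For instance, at w1:
  At w1: p is true, ◇r ∨ □p is true, so p ∨ (◇r ∨ □p) is true.
    At w1: ◇r is true, □p is false, so ◇r ∨ □p is true.
      At w1: ◇r requires r at some successor in {w1, w6}.
        r holds at w1, so ◇r is true at w1.
      At w1: □p requires p at every successor {w1, w6}.
        p fails at w6, so □p is false at w1.
Satisfying worlds: {w0, w1, w2, w3, w4, w5}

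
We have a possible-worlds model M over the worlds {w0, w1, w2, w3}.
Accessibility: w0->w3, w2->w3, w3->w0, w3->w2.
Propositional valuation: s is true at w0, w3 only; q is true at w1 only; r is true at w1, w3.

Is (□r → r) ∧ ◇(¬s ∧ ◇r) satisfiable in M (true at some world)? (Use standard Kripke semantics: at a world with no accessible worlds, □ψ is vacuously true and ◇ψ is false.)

Let φ = (□r → r) ∧ ◇(¬s ∧ ◇r). Evaluate φ at each world:
  w0 (successors {w3}): φ is false.
  w1 (successors ∅): φ is false.
  w2 (successors {w3}): φ is false.
  w3 (successors {w0, w2}): φ is true.
Detail at w3 (witness):
  At w3: □r → r is true, ◇(¬s ∧ ◇r) is true, so (□r → r) ∧ ◇(¬s ∧ ◇r) is true.
    At w3: □r is false, r is true, so □r → r is true.
      At w3: □r requires r at every successor {w0, w2}.
        r fails at w0, so □r is false at w3.
    At w3: ◇(¬s ∧ ◇r) requires ¬s ∧ ◇r at some successor in {w0, w2}.
      ¬s ∧ ◇r holds at w2, so ◇(¬s ∧ ◇r) is true at w3.

Yes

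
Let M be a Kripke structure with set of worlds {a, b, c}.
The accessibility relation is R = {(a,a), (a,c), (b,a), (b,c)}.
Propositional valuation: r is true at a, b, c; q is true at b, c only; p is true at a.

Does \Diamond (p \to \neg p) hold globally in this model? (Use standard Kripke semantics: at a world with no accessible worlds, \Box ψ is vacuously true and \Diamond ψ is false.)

Let φ = \Diamond (p \to \neg p). Evaluate φ at each world:
  a (successors {a, c}): φ is true.
  b (successors {a, c}): φ is true.
  c (successors ∅): φ is false.
Detail at c (counterexample):
  At c: no accessible worlds, so \Diamond (p \to \neg p) is false.

No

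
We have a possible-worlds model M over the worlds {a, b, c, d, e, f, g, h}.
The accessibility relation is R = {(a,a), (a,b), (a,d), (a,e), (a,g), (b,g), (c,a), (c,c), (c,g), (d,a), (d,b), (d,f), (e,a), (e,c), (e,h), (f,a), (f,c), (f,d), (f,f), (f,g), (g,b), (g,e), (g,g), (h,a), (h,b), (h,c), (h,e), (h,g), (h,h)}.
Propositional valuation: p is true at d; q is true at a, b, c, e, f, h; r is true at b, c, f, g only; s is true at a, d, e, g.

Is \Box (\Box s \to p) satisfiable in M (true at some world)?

Yes

Recall that \Box ψ holds at a world iff ψ holds at every accessible world, and \Diamond ψ holds iff ψ holds at some accessible world.
Let φ = \Box (\Box s \to p). Evaluate φ at each world:
  a (successors {a, b, d, e, g}): φ is false.
  b (successors {g}): φ is true.
  c (successors {a, c, g}): φ is true.
  d (successors {a, b, f}): φ is false.
  e (successors {a, c, h}): φ is true.
  f (successors {a, c, d, f, g}): φ is true.
  g (successors {b, e, g}): φ is false.
  h (successors {a, b, c, e, g, h}): φ is false.
Detail at b (witness):
  At b: \Box (\Box s \to p) requires \Box s \to p at every successor {g}.
      At g: \Box s is false, p is false, so \Box s \to p is true.
  So \Box (\Box s \to p) is true at b.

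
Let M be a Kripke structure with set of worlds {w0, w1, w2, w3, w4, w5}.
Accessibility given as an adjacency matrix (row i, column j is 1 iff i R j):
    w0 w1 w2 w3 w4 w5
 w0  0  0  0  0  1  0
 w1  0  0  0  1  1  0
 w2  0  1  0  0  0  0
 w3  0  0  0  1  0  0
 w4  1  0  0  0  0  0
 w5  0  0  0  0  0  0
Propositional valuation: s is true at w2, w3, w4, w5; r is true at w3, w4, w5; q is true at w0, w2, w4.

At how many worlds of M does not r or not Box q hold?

Recall that Box ψ holds at a world iff ψ holds at every accessible world, and Dia ψ holds iff ψ holds at some accessible world.
Let φ = not r or not Box q. Evaluate φ at each world:
  w0 (successors {w4}): φ is true.
  w1 (successors {w3, w4}): φ is true.
  w2 (successors {w1}): φ is true.
  w3 (successors {w3}): φ is true.
  w4 (successors {w0}): φ is false.
  w5 (successors ∅): φ is false.
For instance, at w0:
  At w0: not r is true, not Box q is false, so not r or not Box q is true.
    At w0: Box q is true, so not Box q is false.
      At w0: Box q requires q at every successor {w4}.
        At w4: q is true.
      So Box q is true at w0.
Satisfying worlds: {w0, w1, w2, w3}

4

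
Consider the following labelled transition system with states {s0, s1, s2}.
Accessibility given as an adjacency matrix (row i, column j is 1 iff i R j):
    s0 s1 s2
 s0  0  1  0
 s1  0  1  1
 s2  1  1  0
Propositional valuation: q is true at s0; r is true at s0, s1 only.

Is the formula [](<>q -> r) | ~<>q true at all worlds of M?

Yes

Let φ = [](<>q -> r) | ~<>q. Evaluate φ at each world:
  s0 (successors {s1}): φ is true.
  s1 (successors {s1, s2}): φ is true.
  s2 (successors {s0, s1}): φ is true.
For instance, at s0:
  At s0: [](<>q -> r) is true, ~<>q is true, so [](<>q -> r) | ~<>q is true.
    At s0: [](<>q -> r) requires <>q -> r at every successor {s1}.
      At s1: <>q -> r is true.
    So [](<>q -> r) is true at s0.
    At s0: <>q is false, so ~<>q is true.
      At s0: <>q requires q at some successor in {s1}.
        At s1: q is false.
      So <>q is false at s0.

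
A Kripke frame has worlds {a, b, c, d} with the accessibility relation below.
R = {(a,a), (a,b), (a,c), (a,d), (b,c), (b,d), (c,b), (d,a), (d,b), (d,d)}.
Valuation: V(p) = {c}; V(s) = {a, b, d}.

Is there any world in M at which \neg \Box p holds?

Let φ = \neg \Box p. Evaluate φ at each world:
  a (successors {a, b, c, d}): φ is true.
  b (successors {c, d}): φ is true.
  c (successors {b}): φ is true.
  d (successors {a, b, d}): φ is true.
Detail at a (witness):
  At a: \Box p is false, so \neg \Box p is true.
    At a: \Box p requires p at every successor {a, b, c, d}.
      p fails at a, so \Box p is false at a.

Yes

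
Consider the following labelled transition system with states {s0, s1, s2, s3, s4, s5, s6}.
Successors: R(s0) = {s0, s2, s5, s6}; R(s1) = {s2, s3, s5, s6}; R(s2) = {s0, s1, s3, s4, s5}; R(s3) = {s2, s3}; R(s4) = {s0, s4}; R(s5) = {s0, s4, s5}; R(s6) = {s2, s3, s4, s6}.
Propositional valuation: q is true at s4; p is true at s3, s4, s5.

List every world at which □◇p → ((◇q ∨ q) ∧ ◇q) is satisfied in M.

Recall that □ψ holds at a world iff ψ holds at every accessible world, and ◇ψ holds iff ψ holds at some accessible world.
Let φ = □◇p → ((◇q ∨ q) ∧ ◇q). Evaluate φ at each world:
  s0 (successors {s0, s2, s5, s6}): φ is false.
  s1 (successors {s2, s3, s5, s6}): φ is false.
  s2 (successors {s0, s1, s3, s4, s5}): φ is true.
  s3 (successors {s2, s3}): φ is false.
  s4 (successors {s0, s4}): φ is true.
  s5 (successors {s0, s4, s5}): φ is true.
  s6 (successors {s2, s3, s4, s6}): φ is true.
For instance, at s4:
  At s4: □◇p is true, (◇q ∨ q) ∧ ◇q is true, so □◇p → ((◇q ∨ q) ∧ ◇q) is true.
    At s4: □◇p requires ◇p at every successor {s0, s4}.
      At s0: ◇p is true.
      At s4: ◇p is true.
    So □◇p is true at s4.
    At s4: ◇q ∨ q is true, ◇q is true, so (◇q ∨ q) ∧ ◇q is true.
      At s4: ◇q is true, q is true, so ◇q ∨ q is true.
      At s4: ◇q requires q at some successor in {s0, s4}.
        q holds at s4, so ◇q is true at s4.
Satisfying worlds: {s2, s4, s5, s6}

s2, s4, s5, s6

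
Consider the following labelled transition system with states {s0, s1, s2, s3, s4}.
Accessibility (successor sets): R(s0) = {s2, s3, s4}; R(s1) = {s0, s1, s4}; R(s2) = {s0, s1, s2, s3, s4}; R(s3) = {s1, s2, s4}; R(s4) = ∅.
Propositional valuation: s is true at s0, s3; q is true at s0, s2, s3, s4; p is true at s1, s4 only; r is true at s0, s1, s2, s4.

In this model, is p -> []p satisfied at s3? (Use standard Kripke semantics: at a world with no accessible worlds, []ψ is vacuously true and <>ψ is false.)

At s3: p is false, []p is false, so p -> []p is true.
  At s3: []p requires p at every successor {s1, s2, s4}.
    p fails at s2, so []p is false at s3.

Yes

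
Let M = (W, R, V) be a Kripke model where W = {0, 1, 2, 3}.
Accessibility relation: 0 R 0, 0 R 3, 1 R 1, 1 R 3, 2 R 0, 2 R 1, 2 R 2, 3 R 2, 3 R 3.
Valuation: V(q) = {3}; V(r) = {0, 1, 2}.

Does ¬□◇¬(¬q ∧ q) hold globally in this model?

Let φ = ¬□◇¬(¬q ∧ q). Evaluate φ at each world:
  0 (successors {0, 3}): φ is false.
  1 (successors {1, 3}): φ is false.
  2 (successors {0, 1, 2}): φ is false.
  3 (successors {2, 3}): φ is false.
Detail at 0 (counterexample):
  At 0: □◇¬(¬q ∧ q) is true, so ¬□◇¬(¬q ∧ q) is false.
    At 0: □◇¬(¬q ∧ q) requires ◇¬(¬q ∧ q) at every successor {0, 3}.
      At 0: ◇¬(¬q ∧ q) is true.
      At 3: ◇¬(¬q ∧ q) is true.
    So □◇¬(¬q ∧ q) is true at 0.

No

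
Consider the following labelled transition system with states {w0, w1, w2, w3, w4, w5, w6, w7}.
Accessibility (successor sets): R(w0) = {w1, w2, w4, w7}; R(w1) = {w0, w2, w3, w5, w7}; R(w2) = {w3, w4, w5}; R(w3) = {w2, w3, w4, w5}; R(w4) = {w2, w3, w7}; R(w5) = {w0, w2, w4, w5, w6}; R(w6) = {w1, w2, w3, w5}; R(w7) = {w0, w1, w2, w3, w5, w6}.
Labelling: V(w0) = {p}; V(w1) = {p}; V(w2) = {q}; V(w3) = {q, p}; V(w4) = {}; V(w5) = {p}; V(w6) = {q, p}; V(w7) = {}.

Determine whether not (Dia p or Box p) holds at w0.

Recall that Box ψ holds at a world iff ψ holds at every accessible world, and Dia ψ holds iff ψ holds at some accessible world.
At w0: Dia p or Box p is true, so not (Dia p or Box p) is false.
  At w0: Dia p is true, Box p is false, so Dia p or Box p is true.
    At w0: Dia p requires p at some successor in {w1, w2, w4, w7}.
      p holds at w1, so Dia p is true at w0.
    At w0: Box p requires p at every successor {w1, w2, w4, w7}.
      p fails at w2, so Box p is false at w0.

No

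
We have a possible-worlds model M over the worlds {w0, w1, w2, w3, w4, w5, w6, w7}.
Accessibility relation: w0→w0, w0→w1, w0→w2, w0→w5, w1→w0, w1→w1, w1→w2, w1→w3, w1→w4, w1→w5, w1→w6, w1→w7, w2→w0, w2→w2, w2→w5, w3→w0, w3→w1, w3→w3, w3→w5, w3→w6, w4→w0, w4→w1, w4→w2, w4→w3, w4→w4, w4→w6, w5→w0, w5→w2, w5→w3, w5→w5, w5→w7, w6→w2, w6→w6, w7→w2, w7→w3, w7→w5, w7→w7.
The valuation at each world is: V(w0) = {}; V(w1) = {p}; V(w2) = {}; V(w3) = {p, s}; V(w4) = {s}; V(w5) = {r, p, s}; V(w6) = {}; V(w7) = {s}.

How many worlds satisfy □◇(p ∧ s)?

4

Recall that □ψ holds at a world iff ψ holds at every accessible world, and ◇ψ holds iff ψ holds at some accessible world.
Let φ = □◇(p ∧ s). Evaluate φ at each world:
  w0 (successors {w0, w1, w2, w5}): φ is true.
  w1 (successors {w0, w1, w2, w3, w4, w5, w6, w7}): φ is false.
  w2 (successors {w0, w2, w5}): φ is true.
  w3 (successors {w0, w1, w3, w5, w6}): φ is false.
  w4 (successors {w0, w1, w2, w3, w4, w6}): φ is false.
  w5 (successors {w0, w2, w3, w5, w7}): φ is true.
  w6 (successors {w2, w6}): φ is false.
  w7 (successors {w2, w3, w5, w7}): φ is true.
For instance, at w2:
  At w2: □◇(p ∧ s) requires ◇(p ∧ s) at every successor {w0, w2, w5}.
      At w0: ◇(p ∧ s) requires p ∧ s at some successor in {w0, w1, w2, w5}.
        p ∧ s holds at w5, so ◇(p ∧ s) is true at w0.
      At w2: ◇(p ∧ s) requires p ∧ s at some successor in {w0, w2, w5}.
        p ∧ s holds at w5, so ◇(p ∧ s) is true at w2.
      At w5: ◇(p ∧ s) requires p ∧ s at some successor in {w0, w2, w3, w5, w7}.
        p ∧ s holds at w3, so ◇(p ∧ s) is true at w5.
  So □◇(p ∧ s) is true at w2.
Satisfying worlds: {w0, w2, w5, w7}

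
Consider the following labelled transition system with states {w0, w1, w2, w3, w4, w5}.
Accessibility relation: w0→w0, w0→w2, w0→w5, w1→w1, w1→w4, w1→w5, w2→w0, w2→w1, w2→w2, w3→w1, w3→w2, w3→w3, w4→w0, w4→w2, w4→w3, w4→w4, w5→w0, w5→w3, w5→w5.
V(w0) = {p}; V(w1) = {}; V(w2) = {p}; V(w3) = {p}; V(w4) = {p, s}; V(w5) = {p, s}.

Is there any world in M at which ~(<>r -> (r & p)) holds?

Let φ = ~(<>r -> (r & p)). Evaluate φ at each world:
  w0 (successors {w0, w2, w5}): φ is false.
  w1 (successors {w1, w4, w5}): φ is false.
  w2 (successors {w0, w1, w2}): φ is false.
  w3 (successors {w1, w2, w3}): φ is false.
  w4 (successors {w0, w2, w3, w4}): φ is false.
  w5 (successors {w0, w3, w5}): φ is false.
For instance, at w5:
  At w5: <>r -> (r & p) is true, so ~(<>r -> (r & p)) is false.
    At w5: <>r is false, r & p is false, so <>r -> (r & p) is true.
      At w5: <>r requires r at some successor in {w0, w3, w5}.
        At w0: r is false.
        At w3: r is false.
        At w5: r is false.
      So <>r is false at w5.

No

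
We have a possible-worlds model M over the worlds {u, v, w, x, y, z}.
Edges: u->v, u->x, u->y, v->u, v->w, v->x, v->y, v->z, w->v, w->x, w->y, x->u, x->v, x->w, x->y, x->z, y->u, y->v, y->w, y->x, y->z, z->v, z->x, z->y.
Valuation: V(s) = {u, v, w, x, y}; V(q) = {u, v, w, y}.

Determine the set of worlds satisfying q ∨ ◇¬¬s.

Let φ = q ∨ ◇¬¬s. Evaluate φ at each world:
  u (successors {v, x, y}): φ is true.
  v (successors {u, w, x, y, z}): φ is true.
  w (successors {v, x, y}): φ is true.
  x (successors {u, v, w, y, z}): φ is true.
  y (successors {u, v, w, x, z}): φ is true.
  z (successors {v, x, y}): φ is true.
For instance, at x:
  At x: q is false, ◇¬¬s is true, so q ∨ ◇¬¬s is true.
    At x: ◇¬¬s requires ¬¬s at some successor in {u, v, w, y, z}.
      ¬¬s holds at u, so ◇¬¬s is true at x.
Satisfying worlds: {u, v, w, x, y, z}

u, v, w, x, y, z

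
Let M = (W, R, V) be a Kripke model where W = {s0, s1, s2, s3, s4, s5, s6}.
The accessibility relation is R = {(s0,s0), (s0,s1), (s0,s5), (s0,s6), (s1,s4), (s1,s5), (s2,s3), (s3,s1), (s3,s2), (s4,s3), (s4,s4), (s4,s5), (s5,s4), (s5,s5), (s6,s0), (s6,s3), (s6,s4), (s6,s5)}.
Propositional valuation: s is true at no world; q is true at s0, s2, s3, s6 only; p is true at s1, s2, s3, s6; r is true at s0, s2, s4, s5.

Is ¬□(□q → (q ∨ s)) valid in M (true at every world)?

No

Recall that □ψ holds at a world iff ψ holds at every accessible world, and ◇ψ holds iff ψ holds at some accessible world.
Let φ = ¬□(□q → (q ∨ s)). Evaluate φ at each world:
  s0 (successors {s0, s1, s5, s6}): φ is false.
  s1 (successors {s4, s5}): φ is false.
  s2 (successors {s3}): φ is false.
  s3 (successors {s1, s2}): φ is false.
  s4 (successors {s3, s4, s5}): φ is false.
  s5 (successors {s4, s5}): φ is false.
  s6 (successors {s0, s3, s4, s5}): φ is false.
Detail at s0 (counterexample):
  At s0: □(□q → (q ∨ s)) is true, so ¬□(□q → (q ∨ s)) is false.
    At s0: □(□q → (q ∨ s)) requires □q → (q ∨ s) at every successor {s0, s1, s5, s6}.
      At s0: □q → (q ∨ s) is true.
      At s1: □q → (q ∨ s) is true.
      At s5: □q → (q ∨ s) is true.
      At s6: □q → (q ∨ s) is true.
    So □(□q → (q ∨ s)) is true at s0.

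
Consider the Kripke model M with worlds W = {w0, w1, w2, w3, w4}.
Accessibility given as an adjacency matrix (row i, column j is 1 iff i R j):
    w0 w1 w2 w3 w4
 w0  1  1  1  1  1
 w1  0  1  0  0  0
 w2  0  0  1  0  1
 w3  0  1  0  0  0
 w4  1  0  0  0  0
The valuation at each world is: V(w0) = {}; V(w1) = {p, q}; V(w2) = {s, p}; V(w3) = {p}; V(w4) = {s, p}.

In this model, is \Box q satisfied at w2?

At w2: \Box q requires q at every successor {w2, w4}.
  q fails at w2, so \Box q is false at w2.

No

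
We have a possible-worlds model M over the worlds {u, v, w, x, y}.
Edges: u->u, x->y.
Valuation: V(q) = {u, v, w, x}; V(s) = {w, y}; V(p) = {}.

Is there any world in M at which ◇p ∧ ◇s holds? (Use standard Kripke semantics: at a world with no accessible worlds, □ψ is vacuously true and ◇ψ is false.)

No

Recall that ◇ψ holds at a world iff ψ holds at some accessible world.
Let φ = ◇p ∧ ◇s. Evaluate φ at each world:
  u (successors {u}): φ is false.
  v (successors ∅): φ is false.
  w (successors ∅): φ is false.
  x (successors {y}): φ is false.
  y (successors ∅): φ is false.
For instance, at u:
  At u: ◇p is false, ◇s is false, so ◇p ∧ ◇s is false.
    At u: ◇p requires p at some successor in {u}.
      At u: p is false.
    So ◇p is false at u.
    At u: ◇s requires s at some successor in {u}.
      At u: s is false.
    So ◇s is false at u.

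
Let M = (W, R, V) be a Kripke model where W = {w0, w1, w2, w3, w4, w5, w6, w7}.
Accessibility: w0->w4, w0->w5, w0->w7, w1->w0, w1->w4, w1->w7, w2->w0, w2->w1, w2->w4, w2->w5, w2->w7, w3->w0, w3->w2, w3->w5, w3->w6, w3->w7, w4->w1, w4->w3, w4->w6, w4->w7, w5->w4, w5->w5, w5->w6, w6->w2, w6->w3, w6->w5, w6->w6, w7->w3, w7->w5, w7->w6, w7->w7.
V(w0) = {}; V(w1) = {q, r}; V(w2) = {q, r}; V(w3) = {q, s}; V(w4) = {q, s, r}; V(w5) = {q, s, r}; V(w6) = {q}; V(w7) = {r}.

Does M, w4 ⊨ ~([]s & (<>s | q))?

Yes

Recall that []ψ holds at a world iff ψ holds at every accessible world, and <>ψ holds iff ψ holds at some accessible world.
At w4: []s & (<>s | q) is false, so ~([]s & (<>s | q)) is true.
  At w4: []s is false, <>s | q is true, so []s & (<>s | q) is false.
    At w4: []s requires s at every successor {w1, w3, w6, w7}.
      s fails at w1, so []s is false at w4.
    At w4: <>s is true, q is true, so <>s | q is true.
      At w4: <>s requires s at some successor in {w1, w3, w6, w7}.
        s holds at w3, so <>s is true at w4.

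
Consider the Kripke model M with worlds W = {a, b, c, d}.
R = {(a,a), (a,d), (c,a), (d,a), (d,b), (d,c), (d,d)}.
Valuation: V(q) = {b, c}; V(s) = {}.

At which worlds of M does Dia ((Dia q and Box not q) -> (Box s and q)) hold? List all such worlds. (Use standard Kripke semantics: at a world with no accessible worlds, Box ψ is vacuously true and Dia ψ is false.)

a, c, d

Let φ = Dia ((Dia q and Box not q) -> (Box s and q)). Evaluate φ at each world:
  a (successors {a, d}): φ is true.
  b (successors ∅): φ is false.
  c (successors {a}): φ is true.
  d (successors {a, b, c, d}): φ is true.
For instance, at c:
  At c: Dia ((Dia q and Box not q) -> (Box s and q)) requires (Dia q and Box not q) -> (Box s and q) at some successor in {a}.
    (Dia q and Box not q) -> (Box s and q) holds at a, so Dia ((Dia q and Box not q) -> (Box s and q)) is true at c.
      At a: Dia q and Box not q is false, Box s and q is false, so (Dia q and Box not q) -> (Box s and q) is true.
Satisfying worlds: {a, c, d}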